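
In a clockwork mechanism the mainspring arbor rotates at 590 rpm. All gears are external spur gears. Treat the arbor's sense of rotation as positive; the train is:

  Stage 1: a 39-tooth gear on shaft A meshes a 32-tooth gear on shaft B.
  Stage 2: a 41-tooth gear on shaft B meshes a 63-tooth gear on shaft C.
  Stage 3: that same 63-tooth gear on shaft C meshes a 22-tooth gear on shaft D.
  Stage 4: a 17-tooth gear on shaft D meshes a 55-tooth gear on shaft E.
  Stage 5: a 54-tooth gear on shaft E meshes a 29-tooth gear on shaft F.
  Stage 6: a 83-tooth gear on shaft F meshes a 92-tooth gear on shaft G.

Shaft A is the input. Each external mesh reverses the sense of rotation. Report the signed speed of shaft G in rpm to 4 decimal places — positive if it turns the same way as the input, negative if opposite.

Stage 1 [39T→32T]: ω = 590.0000×39/32 = 719.0625 rpm, dir flips to −; running = −719.0625
Stage 2 [41T→63T]: ω = 719.0625×41/63 = 467.9613 rpm, dir flips to +; running = +467.9613
Stage 3 [63T→22T]: ω = 467.9613×63/22 = 1340.0710 rpm, dir flips to −; running = −1340.0710
Stage 4 [17T→55T]: ω = 1340.0710×17/55 = 414.2038 rpm, dir flips to +; running = +414.2038
Stage 5 [54T→29T]: ω = 414.2038×54/29 = 771.2760 rpm, dir flips to −; running = −771.2760
Stage 6 [83T→92T]: ω = 771.2760×83/92 = 695.8251 rpm, dir flips to +; running = +695.8251

+695.8251 rpm (same as input, |ω| = 695.8251 rpm)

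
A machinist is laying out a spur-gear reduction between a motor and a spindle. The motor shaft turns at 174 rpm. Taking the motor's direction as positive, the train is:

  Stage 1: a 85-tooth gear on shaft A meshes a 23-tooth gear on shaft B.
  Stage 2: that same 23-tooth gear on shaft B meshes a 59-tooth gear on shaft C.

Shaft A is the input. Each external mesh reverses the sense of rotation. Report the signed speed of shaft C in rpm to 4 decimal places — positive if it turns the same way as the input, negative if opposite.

Stage 1 [85T→23T]: ω = 174.0000×85/23 = 643.0435 rpm, dir flips to −; running = −643.0435
Stage 2 [23T→59T]: ω = 643.0435×23/59 = 250.6780 rpm, dir flips to +; running = +250.6780

+250.6780 rpm (same as input, |ω| = 250.6780 rpm)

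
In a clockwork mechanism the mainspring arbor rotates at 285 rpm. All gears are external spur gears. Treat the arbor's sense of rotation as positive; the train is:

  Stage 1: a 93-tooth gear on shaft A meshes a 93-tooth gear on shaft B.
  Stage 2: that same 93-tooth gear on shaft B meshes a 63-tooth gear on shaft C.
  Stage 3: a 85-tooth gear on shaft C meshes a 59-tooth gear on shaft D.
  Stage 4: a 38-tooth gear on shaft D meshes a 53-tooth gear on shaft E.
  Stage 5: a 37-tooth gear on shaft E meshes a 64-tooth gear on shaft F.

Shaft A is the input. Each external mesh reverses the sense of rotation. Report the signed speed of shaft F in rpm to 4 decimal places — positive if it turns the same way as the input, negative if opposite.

Stage 1 [93T→93T]: ω = 285.0000×93/93 = 285.0000 rpm, dir flips to −; running = −285.0000
Stage 2 [93T→63T]: ω = 285.0000×93/63 = 420.7143 rpm, dir flips to +; running = +420.7143
Stage 3 [85T→59T]: ω = 420.7143×85/59 = 606.1138 rpm, dir flips to −; running = −606.1138
Stage 4 [38T→53T]: ω = 606.1138×38/53 = 434.5722 rpm, dir flips to +; running = +434.5722
Stage 5 [37T→64T]: ω = 434.5722×37/64 = 251.2370 rpm, dir flips to −; running = −251.2370

-251.2370 rpm (opposite to input, |ω| = 251.2370 rpm)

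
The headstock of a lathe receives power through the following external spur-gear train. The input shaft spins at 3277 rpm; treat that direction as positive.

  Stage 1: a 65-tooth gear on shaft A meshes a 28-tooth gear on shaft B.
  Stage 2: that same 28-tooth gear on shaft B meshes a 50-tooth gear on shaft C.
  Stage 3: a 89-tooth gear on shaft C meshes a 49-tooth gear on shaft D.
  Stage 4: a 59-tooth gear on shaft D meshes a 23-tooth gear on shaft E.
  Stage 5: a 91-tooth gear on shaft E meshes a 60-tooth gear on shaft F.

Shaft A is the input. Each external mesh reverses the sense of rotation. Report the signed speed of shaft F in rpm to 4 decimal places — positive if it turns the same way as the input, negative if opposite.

-30104.2657 rpm (opposite to input, |ω| = 30104.2657 rpm)

Stage 1 [65T→28T]: ω = 3277.0000×65/28 = 7607.3214 rpm, dir flips to −; running = −7607.3214
Stage 2 [28T→50T]: ω = 7607.3214×28/50 = 4260.1000 rpm, dir flips to +; running = +4260.1000
Stage 3 [89T→49T]: ω = 4260.1000×89/49 = 7737.7327 rpm, dir flips to −; running = −7737.7327
Stage 4 [59T→23T]: ω = 7737.7327×59/23 = 19848.9664 rpm, dir flips to +; running = +19848.9664
Stage 5 [91T→60T]: ω = 19848.9664×91/60 = 30104.2657 rpm, dir flips to −; running = −30104.2657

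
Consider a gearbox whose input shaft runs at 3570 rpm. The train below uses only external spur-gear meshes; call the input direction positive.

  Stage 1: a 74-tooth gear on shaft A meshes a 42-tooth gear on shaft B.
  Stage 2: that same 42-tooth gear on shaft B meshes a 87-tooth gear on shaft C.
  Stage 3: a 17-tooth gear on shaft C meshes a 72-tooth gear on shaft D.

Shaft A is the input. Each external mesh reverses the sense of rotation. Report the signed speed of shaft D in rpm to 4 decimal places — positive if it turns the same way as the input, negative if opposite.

-716.9636 rpm (opposite to input, |ω| = 716.9636 rpm)

Stage 1 [74T→42T]: ω = 3570.0000×74/42 = 6290.0000 rpm, dir flips to −; running = −6290.0000
Stage 2 [42T→87T]: ω = 6290.0000×42/87 = 3036.5517 rpm, dir flips to +; running = +3036.5517
Stage 3 [17T→72T]: ω = 3036.5517×17/72 = 716.9636 rpm, dir flips to −; running = −716.9636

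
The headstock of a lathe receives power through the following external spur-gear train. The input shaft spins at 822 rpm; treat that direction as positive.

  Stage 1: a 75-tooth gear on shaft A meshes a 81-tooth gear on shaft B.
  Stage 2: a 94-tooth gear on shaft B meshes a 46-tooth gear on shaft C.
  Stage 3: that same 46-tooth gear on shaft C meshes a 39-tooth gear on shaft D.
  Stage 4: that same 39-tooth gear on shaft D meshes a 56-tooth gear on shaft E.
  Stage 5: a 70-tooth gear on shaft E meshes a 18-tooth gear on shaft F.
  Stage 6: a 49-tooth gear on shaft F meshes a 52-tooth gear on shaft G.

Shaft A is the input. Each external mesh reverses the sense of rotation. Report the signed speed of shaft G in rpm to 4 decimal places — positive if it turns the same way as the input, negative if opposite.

Stage 1 [75T→81T]: ω = 822.0000×75/81 = 761.1111 rpm, dir flips to −; running = −761.1111
Stage 2 [94T→46T]: ω = 761.1111×94/46 = 1555.3140 rpm, dir flips to +; running = +1555.3140
Stage 3 [46T→39T]: ω = 1555.3140×46/39 = 1834.4729 rpm, dir flips to −; running = −1834.4729
Stage 4 [39T→56T]: ω = 1834.4729×39/56 = 1277.5794 rpm, dir flips to +; running = +1277.5794
Stage 5 [70T→18T]: ω = 1277.5794×70/18 = 4968.3642 rpm, dir flips to −; running = −4968.3642
Stage 6 [49T→52T]: ω = 4968.3642×49/52 = 4681.7278 rpm, dir flips to +; running = +4681.7278

+4681.7278 rpm (same as input, |ω| = 4681.7278 rpm)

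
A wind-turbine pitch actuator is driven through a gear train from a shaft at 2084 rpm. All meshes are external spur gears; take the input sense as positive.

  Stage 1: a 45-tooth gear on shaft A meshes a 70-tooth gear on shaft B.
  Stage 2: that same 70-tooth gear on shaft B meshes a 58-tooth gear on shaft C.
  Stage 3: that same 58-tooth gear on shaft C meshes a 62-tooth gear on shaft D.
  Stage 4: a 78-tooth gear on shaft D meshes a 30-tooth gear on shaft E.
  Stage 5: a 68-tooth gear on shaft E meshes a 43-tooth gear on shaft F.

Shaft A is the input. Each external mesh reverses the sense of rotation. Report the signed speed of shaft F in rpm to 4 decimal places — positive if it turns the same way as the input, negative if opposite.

-6219.1688 rpm (opposite to input, |ω| = 6219.1688 rpm)

Stage 1 [45T→70T]: ω = 2084.0000×45/70 = 1339.7143 rpm, dir flips to −; running = −1339.7143
Stage 2 [70T→58T]: ω = 1339.7143×70/58 = 1616.8966 rpm, dir flips to +; running = +1616.8966
Stage 3 [58T→62T]: ω = 1616.8966×58/62 = 1512.5806 rpm, dir flips to −; running = −1512.5806
Stage 4 [78T→30T]: ω = 1512.5806×78/30 = 3932.7097 rpm, dir flips to +; running = +3932.7097
Stage 5 [68T→43T]: ω = 3932.7097×68/43 = 6219.1688 rpm, dir flips to −; running = −6219.1688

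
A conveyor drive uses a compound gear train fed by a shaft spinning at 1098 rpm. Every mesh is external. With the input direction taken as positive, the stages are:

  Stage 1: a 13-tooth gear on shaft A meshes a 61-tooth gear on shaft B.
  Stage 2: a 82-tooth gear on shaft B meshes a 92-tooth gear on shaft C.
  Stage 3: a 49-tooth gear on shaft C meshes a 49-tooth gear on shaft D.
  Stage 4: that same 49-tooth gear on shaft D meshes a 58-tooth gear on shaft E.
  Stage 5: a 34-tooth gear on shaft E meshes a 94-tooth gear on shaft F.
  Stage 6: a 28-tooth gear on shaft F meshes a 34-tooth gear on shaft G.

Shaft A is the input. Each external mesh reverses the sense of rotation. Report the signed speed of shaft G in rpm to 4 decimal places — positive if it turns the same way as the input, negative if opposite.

Stage 1 [13T→61T]: ω = 1098.0000×13/61 = 234.0000 rpm, dir flips to −; running = −234.0000
Stage 2 [82T→92T]: ω = 234.0000×82/92 = 208.5652 rpm, dir flips to +; running = +208.5652
Stage 3 [49T→49T]: ω = 208.5652×49/49 = 208.5652 rpm, dir flips to −; running = −208.5652
Stage 4 [49T→58T]: ω = 208.5652×49/58 = 176.2016 rpm, dir flips to +; running = +176.2016
Stage 5 [34T→94T]: ω = 176.2016×34/94 = 63.7325 rpm, dir flips to −; running = −63.7325
Stage 6 [28T→34T]: ω = 63.7325×28/34 = 52.4856 rpm, dir flips to +; running = +52.4856

+52.4856 rpm (same as input, |ω| = 52.4856 rpm)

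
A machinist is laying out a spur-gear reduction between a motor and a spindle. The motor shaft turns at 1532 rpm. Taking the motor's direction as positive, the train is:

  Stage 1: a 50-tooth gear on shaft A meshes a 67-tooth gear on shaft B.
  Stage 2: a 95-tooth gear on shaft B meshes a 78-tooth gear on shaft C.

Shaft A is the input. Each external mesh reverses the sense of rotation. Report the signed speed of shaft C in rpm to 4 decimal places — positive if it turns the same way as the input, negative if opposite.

+1392.4608 rpm (same as input, |ω| = 1392.4608 rpm)

Stage 1 [50T→67T]: ω = 1532.0000×50/67 = 1143.2836 rpm, dir flips to −; running = −1143.2836
Stage 2 [95T→78T]: ω = 1143.2836×95/78 = 1392.4608 rpm, dir flips to +; running = +1392.4608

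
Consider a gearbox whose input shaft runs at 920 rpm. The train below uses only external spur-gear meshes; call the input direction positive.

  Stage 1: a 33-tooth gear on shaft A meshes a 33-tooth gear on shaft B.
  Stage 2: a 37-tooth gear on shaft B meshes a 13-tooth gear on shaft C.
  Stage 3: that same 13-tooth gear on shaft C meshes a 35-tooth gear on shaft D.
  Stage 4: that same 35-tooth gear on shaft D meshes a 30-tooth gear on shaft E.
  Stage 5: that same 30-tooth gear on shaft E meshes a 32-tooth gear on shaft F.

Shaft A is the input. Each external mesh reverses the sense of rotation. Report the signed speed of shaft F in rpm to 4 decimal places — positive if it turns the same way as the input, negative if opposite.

-1063.7500 rpm (opposite to input, |ω| = 1063.7500 rpm)

Stage 1 [33T→33T]: ω = 920.0000×33/33 = 920.0000 rpm, dir flips to −; running = −920.0000
Stage 2 [37T→13T]: ω = 920.0000×37/13 = 2618.4615 rpm, dir flips to +; running = +2618.4615
Stage 3 [13T→35T]: ω = 2618.4615×13/35 = 972.5714 rpm, dir flips to −; running = −972.5714
Stage 4 [35T→30T]: ω = 972.5714×35/30 = 1134.6667 rpm, dir flips to +; running = +1134.6667
Stage 5 [30T→32T]: ω = 1134.6667×30/32 = 1063.7500 rpm, dir flips to −; running = −1063.7500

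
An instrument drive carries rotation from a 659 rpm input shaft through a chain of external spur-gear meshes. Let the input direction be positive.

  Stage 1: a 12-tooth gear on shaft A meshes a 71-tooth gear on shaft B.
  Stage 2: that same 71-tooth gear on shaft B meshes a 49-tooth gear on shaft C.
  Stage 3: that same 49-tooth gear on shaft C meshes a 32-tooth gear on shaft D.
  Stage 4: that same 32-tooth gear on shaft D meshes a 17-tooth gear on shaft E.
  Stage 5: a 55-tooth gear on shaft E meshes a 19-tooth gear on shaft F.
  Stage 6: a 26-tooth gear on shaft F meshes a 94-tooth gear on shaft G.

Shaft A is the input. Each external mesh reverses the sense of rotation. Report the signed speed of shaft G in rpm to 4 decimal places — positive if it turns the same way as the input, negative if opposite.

+372.4537 rpm (same as input, |ω| = 372.4537 rpm)

Stage 1 [12T→71T]: ω = 659.0000×12/71 = 111.3803 rpm, dir flips to −; running = −111.3803
Stage 2 [71T→49T]: ω = 111.3803×71/49 = 161.3878 rpm, dir flips to +; running = +161.3878
Stage 3 [49T→32T]: ω = 161.3878×49/32 = 247.1250 rpm, dir flips to −; running = −247.1250
Stage 4 [32T→17T]: ω = 247.1250×32/17 = 465.1765 rpm, dir flips to +; running = +465.1765
Stage 5 [55T→19T]: ω = 465.1765×55/19 = 1346.5635 rpm, dir flips to −; running = −1346.5635
Stage 6 [26T→94T]: ω = 1346.5635×26/94 = 372.4537 rpm, dir flips to +; running = +372.4537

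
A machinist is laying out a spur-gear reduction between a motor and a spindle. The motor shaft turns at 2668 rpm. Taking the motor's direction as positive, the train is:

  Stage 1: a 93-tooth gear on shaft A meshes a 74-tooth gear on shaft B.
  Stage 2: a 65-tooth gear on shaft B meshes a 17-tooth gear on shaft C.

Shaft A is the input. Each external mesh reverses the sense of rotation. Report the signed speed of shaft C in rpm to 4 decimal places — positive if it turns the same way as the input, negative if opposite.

Stage 1 [93T→74T]: ω = 2668.0000×93/74 = 3353.0270 rpm, dir flips to −; running = −3353.0270
Stage 2 [65T→17T]: ω = 3353.0270×65/17 = 12820.3975 rpm, dir flips to +; running = +12820.3975

+12820.3975 rpm (same as input, |ω| = 12820.3975 rpm)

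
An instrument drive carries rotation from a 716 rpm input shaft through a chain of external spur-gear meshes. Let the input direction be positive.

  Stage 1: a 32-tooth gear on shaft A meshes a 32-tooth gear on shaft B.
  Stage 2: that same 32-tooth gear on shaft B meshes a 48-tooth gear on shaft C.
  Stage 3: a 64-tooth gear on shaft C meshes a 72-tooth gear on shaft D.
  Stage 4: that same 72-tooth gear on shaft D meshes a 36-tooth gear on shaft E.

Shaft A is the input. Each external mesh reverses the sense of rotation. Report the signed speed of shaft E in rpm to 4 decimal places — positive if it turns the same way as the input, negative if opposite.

Stage 1 [32T→32T]: ω = 716.0000×32/32 = 716.0000 rpm, dir flips to −; running = −716.0000
Stage 2 [32T→48T]: ω = 716.0000×32/48 = 477.3333 rpm, dir flips to +; running = +477.3333
Stage 3 [64T→72T]: ω = 477.3333×64/72 = 424.2963 rpm, dir flips to −; running = −424.2963
Stage 4 [72T→36T]: ω = 424.2963×72/36 = 848.5926 rpm, dir flips to +; running = +848.5926

+848.5926 rpm (same as input, |ω| = 848.5926 rpm)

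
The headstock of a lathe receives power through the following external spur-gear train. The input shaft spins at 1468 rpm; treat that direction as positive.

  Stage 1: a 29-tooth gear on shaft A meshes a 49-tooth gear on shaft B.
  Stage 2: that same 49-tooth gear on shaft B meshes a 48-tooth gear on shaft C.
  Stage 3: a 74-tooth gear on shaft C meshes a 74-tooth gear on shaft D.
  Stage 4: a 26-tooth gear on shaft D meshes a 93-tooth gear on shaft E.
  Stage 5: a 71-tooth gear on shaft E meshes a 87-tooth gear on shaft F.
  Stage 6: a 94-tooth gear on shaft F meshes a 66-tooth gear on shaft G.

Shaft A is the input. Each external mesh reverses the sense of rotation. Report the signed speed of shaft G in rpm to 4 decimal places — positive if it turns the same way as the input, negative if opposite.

+288.2015 rpm (same as input, |ω| = 288.2015 rpm)

Stage 1 [29T→49T]: ω = 1468.0000×29/49 = 868.8163 rpm, dir flips to −; running = −868.8163
Stage 2 [49T→48T]: ω = 868.8163×49/48 = 886.9167 rpm, dir flips to +; running = +886.9167
Stage 3 [74T→74T]: ω = 886.9167×74/74 = 886.9167 rpm, dir flips to −; running = −886.9167
Stage 4 [26T→93T]: ω = 886.9167×26/93 = 247.9552 rpm, dir flips to +; running = +247.9552
Stage 5 [71T→87T]: ω = 247.9552×71/87 = 202.3542 rpm, dir flips to −; running = −202.3542
Stage 6 [94T→66T]: ω = 202.3542×94/66 = 288.2015 rpm, dir flips to +; running = +288.2015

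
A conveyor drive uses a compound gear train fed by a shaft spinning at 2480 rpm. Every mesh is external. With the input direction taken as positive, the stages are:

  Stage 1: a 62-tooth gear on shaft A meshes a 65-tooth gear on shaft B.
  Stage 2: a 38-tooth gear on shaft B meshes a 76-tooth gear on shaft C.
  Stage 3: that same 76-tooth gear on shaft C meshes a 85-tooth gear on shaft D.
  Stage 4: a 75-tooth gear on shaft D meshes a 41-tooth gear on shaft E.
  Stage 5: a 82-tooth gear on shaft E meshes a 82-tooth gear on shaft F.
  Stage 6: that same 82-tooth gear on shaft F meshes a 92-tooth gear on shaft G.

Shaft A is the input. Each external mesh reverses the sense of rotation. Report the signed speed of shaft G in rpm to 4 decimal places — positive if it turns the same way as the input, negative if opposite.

Stage 1 [62T→65T]: ω = 2480.0000×62/65 = 2365.5385 rpm, dir flips to −; running = −2365.5385
Stage 2 [38T→76T]: ω = 2365.5385×38/76 = 1182.7692 rpm, dir flips to +; running = +1182.7692
Stage 3 [76T→85T]: ω = 1182.7692×76/85 = 1057.5348 rpm, dir flips to −; running = −1057.5348
Stage 4 [75T→41T]: ω = 1057.5348×75/41 = 1934.5150 rpm, dir flips to +; running = +1934.5150
Stage 5 [82T→82T]: ω = 1934.5150×82/82 = 1934.5150 rpm, dir flips to −; running = −1934.5150
Stage 6 [82T→92T]: ω = 1934.5150×82/92 = 1724.2416 rpm, dir flips to +; running = +1724.2416

+1724.2416 rpm (same as input, |ω| = 1724.2416 rpm)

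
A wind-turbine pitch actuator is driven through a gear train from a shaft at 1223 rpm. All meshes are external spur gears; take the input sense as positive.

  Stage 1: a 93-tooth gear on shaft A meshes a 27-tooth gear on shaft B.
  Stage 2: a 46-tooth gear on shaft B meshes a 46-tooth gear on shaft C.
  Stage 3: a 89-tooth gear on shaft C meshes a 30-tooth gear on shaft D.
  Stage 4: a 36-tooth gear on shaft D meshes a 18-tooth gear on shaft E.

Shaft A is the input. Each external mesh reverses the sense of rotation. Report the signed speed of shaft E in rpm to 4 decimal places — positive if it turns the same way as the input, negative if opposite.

Stage 1 [93T→27T]: ω = 1223.0000×93/27 = 4212.5556 rpm, dir flips to −; running = −4212.5556
Stage 2 [46T→46T]: ω = 4212.5556×46/46 = 4212.5556 rpm, dir flips to +; running = +4212.5556
Stage 3 [89T→30T]: ω = 4212.5556×89/30 = 12497.2481 rpm, dir flips to −; running = −12497.2481
Stage 4 [36T→18T]: ω = 12497.2481×36/18 = 24994.4963 rpm, dir flips to +; running = +24994.4963

+24994.4963 rpm (same as input, |ω| = 24994.4963 rpm)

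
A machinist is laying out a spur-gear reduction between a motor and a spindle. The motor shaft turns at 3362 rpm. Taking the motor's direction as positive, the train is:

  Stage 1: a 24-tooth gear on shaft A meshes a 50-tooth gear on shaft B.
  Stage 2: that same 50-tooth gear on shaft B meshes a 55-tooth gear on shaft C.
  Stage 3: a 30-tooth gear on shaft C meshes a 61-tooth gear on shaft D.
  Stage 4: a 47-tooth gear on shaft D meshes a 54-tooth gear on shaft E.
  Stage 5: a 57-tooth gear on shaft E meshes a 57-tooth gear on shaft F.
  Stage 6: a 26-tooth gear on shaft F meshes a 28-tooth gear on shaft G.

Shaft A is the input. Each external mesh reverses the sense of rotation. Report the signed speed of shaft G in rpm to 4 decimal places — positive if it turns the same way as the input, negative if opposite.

Stage 1 [24T→50T]: ω = 3362.0000×24/50 = 1613.7600 rpm, dir flips to −; running = −1613.7600
Stage 2 [50T→55T]: ω = 1613.7600×50/55 = 1467.0545 rpm, dir flips to +; running = +1467.0545
Stage 3 [30T→61T]: ω = 1467.0545×30/61 = 721.5022 rpm, dir flips to −; running = −721.5022
Stage 4 [47T→54T]: ω = 721.5022×47/54 = 627.9742 rpm, dir flips to +; running = +627.9742
Stage 5 [57T→57T]: ω = 627.9742×57/57 = 627.9742 rpm, dir flips to −; running = −627.9742
Stage 6 [26T→28T]: ω = 627.9742×26/28 = 583.1189 rpm, dir flips to +; running = +583.1189

+583.1189 rpm (same as input, |ω| = 583.1189 rpm)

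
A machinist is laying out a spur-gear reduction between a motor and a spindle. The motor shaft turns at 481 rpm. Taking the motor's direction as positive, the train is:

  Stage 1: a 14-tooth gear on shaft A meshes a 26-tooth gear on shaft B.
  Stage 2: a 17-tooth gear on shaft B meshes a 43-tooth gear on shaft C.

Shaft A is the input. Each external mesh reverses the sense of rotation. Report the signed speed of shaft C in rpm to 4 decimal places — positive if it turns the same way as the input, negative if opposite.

+102.3953 rpm (same as input, |ω| = 102.3953 rpm)

Stage 1 [14T→26T]: ω = 481.0000×14/26 = 259.0000 rpm, dir flips to −; running = −259.0000
Stage 2 [17T→43T]: ω = 259.0000×17/43 = 102.3953 rpm, dir flips to +; running = +102.3953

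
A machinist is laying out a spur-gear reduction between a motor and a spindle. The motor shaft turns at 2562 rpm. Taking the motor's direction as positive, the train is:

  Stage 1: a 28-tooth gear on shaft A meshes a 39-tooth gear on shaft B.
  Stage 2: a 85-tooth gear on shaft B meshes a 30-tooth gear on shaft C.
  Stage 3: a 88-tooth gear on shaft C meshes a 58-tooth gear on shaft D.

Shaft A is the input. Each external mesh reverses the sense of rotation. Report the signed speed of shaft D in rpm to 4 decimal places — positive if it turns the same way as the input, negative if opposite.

-7907.2396 rpm (opposite to input, |ω| = 7907.2396 rpm)

Stage 1 [28T→39T]: ω = 2562.0000×28/39 = 1839.3846 rpm, dir flips to −; running = −1839.3846
Stage 2 [85T→30T]: ω = 1839.3846×85/30 = 5211.5897 rpm, dir flips to +; running = +5211.5897
Stage 3 [88T→58T]: ω = 5211.5897×88/58 = 7907.2396 rpm, dir flips to −; running = −7907.2396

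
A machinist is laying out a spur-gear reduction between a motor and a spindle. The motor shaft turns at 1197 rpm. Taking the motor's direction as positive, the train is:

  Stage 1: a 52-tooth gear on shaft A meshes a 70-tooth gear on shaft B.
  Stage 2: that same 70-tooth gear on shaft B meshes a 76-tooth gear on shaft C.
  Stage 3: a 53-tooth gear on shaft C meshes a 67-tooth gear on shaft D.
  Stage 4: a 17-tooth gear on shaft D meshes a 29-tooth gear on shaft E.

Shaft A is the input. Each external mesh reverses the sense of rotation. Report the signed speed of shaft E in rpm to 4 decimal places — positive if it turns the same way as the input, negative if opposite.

Stage 1 [52T→70T]: ω = 1197.0000×52/70 = 889.2000 rpm, dir flips to −; running = −889.2000
Stage 2 [70T→76T]: ω = 889.2000×70/76 = 819.0000 rpm, dir flips to +; running = +819.0000
Stage 3 [53T→67T]: ω = 819.0000×53/67 = 647.8657 rpm, dir flips to −; running = −647.8657
Stage 4 [17T→29T]: ω = 647.8657×17/29 = 379.7833 rpm, dir flips to +; running = +379.7833

+379.7833 rpm (same as input, |ω| = 379.7833 rpm)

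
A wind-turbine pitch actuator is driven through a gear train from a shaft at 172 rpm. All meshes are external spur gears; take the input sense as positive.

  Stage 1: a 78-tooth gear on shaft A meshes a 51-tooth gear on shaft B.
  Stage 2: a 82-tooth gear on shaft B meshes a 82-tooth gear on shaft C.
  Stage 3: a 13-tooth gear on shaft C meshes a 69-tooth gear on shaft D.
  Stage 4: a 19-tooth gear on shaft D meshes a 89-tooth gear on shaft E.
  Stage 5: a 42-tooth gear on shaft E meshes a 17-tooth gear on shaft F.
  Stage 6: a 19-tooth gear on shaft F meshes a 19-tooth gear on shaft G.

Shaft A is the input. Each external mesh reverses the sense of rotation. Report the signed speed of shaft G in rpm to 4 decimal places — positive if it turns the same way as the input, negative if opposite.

Stage 1 [78T→51T]: ω = 172.0000×78/51 = 263.0588 rpm, dir flips to −; running = −263.0588
Stage 2 [82T→82T]: ω = 263.0588×82/82 = 263.0588 rpm, dir flips to +; running = +263.0588
Stage 3 [13T→69T]: ω = 263.0588×13/69 = 49.5618 rpm, dir flips to −; running = −49.5618
Stage 4 [19T→89T]: ω = 49.5618×19/89 = 10.5806 rpm, dir flips to +; running = +10.5806
Stage 5 [42T→17T]: ω = 10.5806×42/17 = 26.1403 rpm, dir flips to −; running = −26.1403
Stage 6 [19T→19T]: ω = 26.1403×19/19 = 26.1403 rpm, dir flips to +; running = +26.1403

+26.1403 rpm (same as input, |ω| = 26.1403 rpm)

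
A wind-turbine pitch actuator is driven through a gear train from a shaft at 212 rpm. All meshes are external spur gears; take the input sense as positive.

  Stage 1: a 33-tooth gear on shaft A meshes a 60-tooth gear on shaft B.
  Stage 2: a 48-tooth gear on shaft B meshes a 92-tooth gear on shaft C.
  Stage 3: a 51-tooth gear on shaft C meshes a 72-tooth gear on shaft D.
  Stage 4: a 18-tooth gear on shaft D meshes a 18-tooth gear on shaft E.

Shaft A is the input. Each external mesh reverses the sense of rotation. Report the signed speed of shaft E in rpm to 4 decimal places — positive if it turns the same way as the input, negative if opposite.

Stage 1 [33T→60T]: ω = 212.0000×33/60 = 116.6000 rpm, dir flips to −; running = −116.6000
Stage 2 [48T→92T]: ω = 116.6000×48/92 = 60.8348 rpm, dir flips to +; running = +60.8348
Stage 3 [51T→72T]: ω = 60.8348×51/72 = 43.0913 rpm, dir flips to −; running = −43.0913
Stage 4 [18T→18T]: ω = 43.0913×18/18 = 43.0913 rpm, dir flips to +; running = +43.0913

+43.0913 rpm (same as input, |ω| = 43.0913 rpm)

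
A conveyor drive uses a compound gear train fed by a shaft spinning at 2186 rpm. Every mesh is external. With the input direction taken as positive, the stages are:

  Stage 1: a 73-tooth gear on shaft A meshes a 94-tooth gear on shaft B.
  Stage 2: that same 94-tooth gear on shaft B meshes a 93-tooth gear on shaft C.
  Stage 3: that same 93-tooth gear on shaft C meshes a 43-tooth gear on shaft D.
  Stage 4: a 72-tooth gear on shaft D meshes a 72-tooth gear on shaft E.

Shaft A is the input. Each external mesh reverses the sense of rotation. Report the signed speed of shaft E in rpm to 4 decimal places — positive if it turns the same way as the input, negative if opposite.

Stage 1 [73T→94T]: ω = 2186.0000×73/94 = 1697.6383 rpm, dir flips to −; running = −1697.6383
Stage 2 [94T→93T]: ω = 1697.6383×94/93 = 1715.8925 rpm, dir flips to +; running = +1715.8925
Stage 3 [93T→43T]: ω = 1715.8925×93/43 = 3711.1163 rpm, dir flips to −; running = −3711.1163
Stage 4 [72T→72T]: ω = 3711.1163×72/72 = 3711.1163 rpm, dir flips to +; running = +3711.1163

+3711.1163 rpm (same as input, |ω| = 3711.1163 rpm)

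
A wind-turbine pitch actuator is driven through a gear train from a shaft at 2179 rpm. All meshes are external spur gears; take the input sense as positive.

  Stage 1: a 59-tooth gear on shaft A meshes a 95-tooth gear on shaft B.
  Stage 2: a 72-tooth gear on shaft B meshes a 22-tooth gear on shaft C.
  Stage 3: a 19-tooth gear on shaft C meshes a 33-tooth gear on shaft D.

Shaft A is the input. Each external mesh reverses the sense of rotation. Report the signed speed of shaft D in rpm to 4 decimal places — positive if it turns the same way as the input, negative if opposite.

-2549.9702 rpm (opposite to input, |ω| = 2549.9702 rpm)

Stage 1 [59T→95T]: ω = 2179.0000×59/95 = 1353.2737 rpm, dir flips to −; running = −1353.2737
Stage 2 [72T→22T]: ω = 1353.2737×72/22 = 4428.8957 rpm, dir flips to +; running = +4428.8957
Stage 3 [19T→33T]: ω = 4428.8957×19/33 = 2549.9702 rpm, dir flips to −; running = −2549.9702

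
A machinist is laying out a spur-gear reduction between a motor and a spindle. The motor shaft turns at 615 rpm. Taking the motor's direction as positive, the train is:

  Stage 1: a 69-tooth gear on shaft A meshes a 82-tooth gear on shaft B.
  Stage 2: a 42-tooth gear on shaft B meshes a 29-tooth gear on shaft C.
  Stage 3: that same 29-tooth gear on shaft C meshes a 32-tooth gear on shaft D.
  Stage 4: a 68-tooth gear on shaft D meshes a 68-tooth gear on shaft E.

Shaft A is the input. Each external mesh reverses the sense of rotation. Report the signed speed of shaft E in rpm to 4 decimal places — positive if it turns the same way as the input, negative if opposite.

Stage 1 [69T→82T]: ω = 615.0000×69/82 = 517.5000 rpm, dir flips to −; running = −517.5000
Stage 2 [42T→29T]: ω = 517.5000×42/29 = 749.4828 rpm, dir flips to +; running = +749.4828
Stage 3 [29T→32T]: ω = 749.4828×29/32 = 679.2188 rpm, dir flips to −; running = −679.2188
Stage 4 [68T→68T]: ω = 679.2188×68/68 = 679.2188 rpm, dir flips to +; running = +679.2188

+679.2188 rpm (same as input, |ω| = 679.2188 rpm)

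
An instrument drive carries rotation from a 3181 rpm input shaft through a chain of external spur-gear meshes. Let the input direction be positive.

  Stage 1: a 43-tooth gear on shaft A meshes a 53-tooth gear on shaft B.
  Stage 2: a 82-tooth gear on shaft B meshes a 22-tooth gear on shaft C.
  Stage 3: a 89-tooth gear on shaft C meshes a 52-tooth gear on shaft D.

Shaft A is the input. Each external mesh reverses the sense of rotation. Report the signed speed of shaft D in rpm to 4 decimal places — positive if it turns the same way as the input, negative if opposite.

-16463.9519 rpm (opposite to input, |ω| = 16463.9519 rpm)

Stage 1 [43T→53T]: ω = 3181.0000×43/53 = 2580.8113 rpm, dir flips to −; running = −2580.8113
Stage 2 [82T→22T]: ω = 2580.8113×82/22 = 9619.3877 rpm, dir flips to +; running = +9619.3877
Stage 3 [89T→52T]: ω = 9619.3877×89/52 = 16463.9519 rpm, dir flips to −; running = −16463.9519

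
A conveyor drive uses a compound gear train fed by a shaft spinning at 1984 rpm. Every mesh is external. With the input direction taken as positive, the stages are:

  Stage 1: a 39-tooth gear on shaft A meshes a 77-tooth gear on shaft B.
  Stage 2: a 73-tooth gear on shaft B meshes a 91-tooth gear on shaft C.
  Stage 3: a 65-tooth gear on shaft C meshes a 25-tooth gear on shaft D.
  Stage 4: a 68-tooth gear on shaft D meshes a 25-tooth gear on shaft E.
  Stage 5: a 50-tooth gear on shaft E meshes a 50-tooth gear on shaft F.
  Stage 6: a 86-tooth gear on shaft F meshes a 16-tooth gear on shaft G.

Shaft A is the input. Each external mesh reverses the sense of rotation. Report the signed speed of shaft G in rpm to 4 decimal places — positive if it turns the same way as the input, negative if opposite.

Stage 1 [39T→77T]: ω = 1984.0000×39/77 = 1004.8831 rpm, dir flips to −; running = −1004.8831
Stage 2 [73T→91T]: ω = 1004.8831×73/91 = 806.1150 rpm, dir flips to +; running = +806.1150
Stage 3 [65T→25T]: ω = 806.1150×65/25 = 2095.8991 rpm, dir flips to −; running = −2095.8991
Stage 4 [68T→25T]: ω = 2095.8991×68/25 = 5700.8455 rpm, dir flips to +; running = +5700.8455
Stage 5 [50T→50T]: ω = 5700.8455×50/50 = 5700.8455 rpm, dir flips to −; running = −5700.8455
Stage 6 [86T→16T]: ω = 5700.8455×86/16 = 30642.0444 rpm, dir flips to +; running = +30642.0444

+30642.0444 rpm (same as input, |ω| = 30642.0444 rpm)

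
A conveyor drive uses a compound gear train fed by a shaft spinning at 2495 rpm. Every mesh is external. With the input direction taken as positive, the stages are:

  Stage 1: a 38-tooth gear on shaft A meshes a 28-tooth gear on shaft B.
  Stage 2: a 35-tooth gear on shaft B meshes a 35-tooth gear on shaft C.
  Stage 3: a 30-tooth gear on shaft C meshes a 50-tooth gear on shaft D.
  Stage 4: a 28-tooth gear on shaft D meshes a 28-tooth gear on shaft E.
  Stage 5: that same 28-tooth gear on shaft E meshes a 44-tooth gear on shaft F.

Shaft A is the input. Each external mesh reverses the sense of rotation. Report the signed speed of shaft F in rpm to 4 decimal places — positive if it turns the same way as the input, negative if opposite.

Stage 1 [38T→28T]: ω = 2495.0000×38/28 = 3386.0714 rpm, dir flips to −; running = −3386.0714
Stage 2 [35T→35T]: ω = 3386.0714×35/35 = 3386.0714 rpm, dir flips to +; running = +3386.0714
Stage 3 [30T→50T]: ω = 3386.0714×30/50 = 2031.6429 rpm, dir flips to −; running = −2031.6429
Stage 4 [28T→28T]: ω = 2031.6429×28/28 = 2031.6429 rpm, dir flips to +; running = +2031.6429
Stage 5 [28T→44T]: ω = 2031.6429×28/44 = 1292.8636 rpm, dir flips to −; running = −1292.8636

-1292.8636 rpm (opposite to input, |ω| = 1292.8636 rpm)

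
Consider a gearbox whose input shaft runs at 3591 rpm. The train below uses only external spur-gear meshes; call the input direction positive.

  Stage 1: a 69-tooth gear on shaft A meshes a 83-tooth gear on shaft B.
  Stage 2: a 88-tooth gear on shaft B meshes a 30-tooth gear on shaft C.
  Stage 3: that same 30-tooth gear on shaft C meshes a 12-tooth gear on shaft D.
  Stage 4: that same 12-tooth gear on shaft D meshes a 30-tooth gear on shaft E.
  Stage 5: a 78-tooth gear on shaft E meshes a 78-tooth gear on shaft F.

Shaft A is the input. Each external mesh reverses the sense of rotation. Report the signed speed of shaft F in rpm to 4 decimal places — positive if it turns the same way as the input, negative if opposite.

Stage 1 [69T→83T]: ω = 3591.0000×69/83 = 2985.2892 rpm, dir flips to −; running = −2985.2892
Stage 2 [88T→30T]: ω = 2985.2892×88/30 = 8756.8482 rpm, dir flips to +; running = +8756.8482
Stage 3 [30T→12T]: ω = 8756.8482×30/12 = 21892.1205 rpm, dir flips to −; running = −21892.1205
Stage 4 [12T→30T]: ω = 21892.1205×12/30 = 8756.8482 rpm, dir flips to +; running = +8756.8482
Stage 5 [78T→78T]: ω = 8756.8482×78/78 = 8756.8482 rpm, dir flips to −; running = −8756.8482

-8756.8482 rpm (opposite to input, |ω| = 8756.8482 rpm)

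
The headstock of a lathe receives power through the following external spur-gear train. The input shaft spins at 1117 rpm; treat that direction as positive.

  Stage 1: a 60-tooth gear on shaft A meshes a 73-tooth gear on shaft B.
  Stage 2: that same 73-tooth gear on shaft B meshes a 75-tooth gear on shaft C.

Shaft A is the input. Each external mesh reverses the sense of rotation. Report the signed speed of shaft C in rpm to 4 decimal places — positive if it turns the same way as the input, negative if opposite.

+893.6000 rpm (same as input, |ω| = 893.6000 rpm)

Stage 1 [60T→73T]: ω = 1117.0000×60/73 = 918.0822 rpm, dir flips to −; running = −918.0822
Stage 2 [73T→75T]: ω = 918.0822×73/75 = 893.6000 rpm, dir flips to +; running = +893.6000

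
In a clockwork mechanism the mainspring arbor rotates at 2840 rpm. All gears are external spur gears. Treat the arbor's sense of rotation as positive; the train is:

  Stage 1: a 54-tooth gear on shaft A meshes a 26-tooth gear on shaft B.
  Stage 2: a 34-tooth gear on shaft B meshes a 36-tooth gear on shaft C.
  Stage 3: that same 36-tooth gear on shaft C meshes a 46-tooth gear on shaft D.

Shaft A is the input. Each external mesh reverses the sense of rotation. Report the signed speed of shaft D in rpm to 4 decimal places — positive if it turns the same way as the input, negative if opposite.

-4359.7324 rpm (opposite to input, |ω| = 4359.7324 rpm)

Stage 1 [54T→26T]: ω = 2840.0000×54/26 = 5898.4615 rpm, dir flips to −; running = −5898.4615
Stage 2 [34T→36T]: ω = 5898.4615×34/36 = 5570.7692 rpm, dir flips to +; running = +5570.7692
Stage 3 [36T→46T]: ω = 5570.7692×36/46 = 4359.7324 rpm, dir flips to −; running = −4359.7324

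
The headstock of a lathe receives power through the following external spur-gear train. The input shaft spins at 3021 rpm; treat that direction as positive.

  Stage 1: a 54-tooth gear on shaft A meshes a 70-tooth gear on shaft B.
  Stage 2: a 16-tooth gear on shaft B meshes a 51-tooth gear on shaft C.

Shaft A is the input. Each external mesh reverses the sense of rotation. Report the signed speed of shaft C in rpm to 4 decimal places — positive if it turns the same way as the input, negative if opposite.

+731.1328 rpm (same as input, |ω| = 731.1328 rpm)

Stage 1 [54T→70T]: ω = 3021.0000×54/70 = 2330.4857 rpm, dir flips to −; running = −2330.4857
Stage 2 [16T→51T]: ω = 2330.4857×16/51 = 731.1328 rpm, dir flips to +; running = +731.1328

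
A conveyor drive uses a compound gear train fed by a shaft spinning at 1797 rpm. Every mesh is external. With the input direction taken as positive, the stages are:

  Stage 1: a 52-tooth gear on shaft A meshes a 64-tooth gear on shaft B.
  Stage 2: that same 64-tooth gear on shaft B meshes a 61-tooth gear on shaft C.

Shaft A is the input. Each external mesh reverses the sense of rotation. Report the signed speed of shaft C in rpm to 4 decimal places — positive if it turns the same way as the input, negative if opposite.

Stage 1 [52T→64T]: ω = 1797.0000×52/64 = 1460.0625 rpm, dir flips to −; running = −1460.0625
Stage 2 [64T→61T]: ω = 1460.0625×64/61 = 1531.8689 rpm, dir flips to +; running = +1531.8689

+1531.8689 rpm (same as input, |ω| = 1531.8689 rpm)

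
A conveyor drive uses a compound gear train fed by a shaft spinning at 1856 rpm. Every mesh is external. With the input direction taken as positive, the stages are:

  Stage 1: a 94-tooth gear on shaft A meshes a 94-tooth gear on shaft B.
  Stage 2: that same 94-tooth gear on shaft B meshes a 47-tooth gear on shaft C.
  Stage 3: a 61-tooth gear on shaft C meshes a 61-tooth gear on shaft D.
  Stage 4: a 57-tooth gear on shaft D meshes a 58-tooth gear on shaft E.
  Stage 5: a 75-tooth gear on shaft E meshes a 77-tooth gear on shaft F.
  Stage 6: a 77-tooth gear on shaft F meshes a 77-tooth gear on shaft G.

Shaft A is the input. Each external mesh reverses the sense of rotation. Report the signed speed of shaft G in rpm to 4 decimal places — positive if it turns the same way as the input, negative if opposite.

Stage 1 [94T→94T]: ω = 1856.0000×94/94 = 1856.0000 rpm, dir flips to −; running = −1856.0000
Stage 2 [94T→47T]: ω = 1856.0000×94/47 = 3712.0000 rpm, dir flips to +; running = +3712.0000
Stage 3 [61T→61T]: ω = 3712.0000×61/61 = 3712.0000 rpm, dir flips to −; running = −3712.0000
Stage 4 [57T→58T]: ω = 3712.0000×57/58 = 3648.0000 rpm, dir flips to +; running = +3648.0000
Stage 5 [75T→77T]: ω = 3648.0000×75/77 = 3553.2468 rpm, dir flips to −; running = −3553.2468
Stage 6 [77T→77T]: ω = 3553.2468×77/77 = 3553.2468 rpm, dir flips to +; running = +3553.2468

+3553.2468 rpm (same as input, |ω| = 3553.2468 rpm)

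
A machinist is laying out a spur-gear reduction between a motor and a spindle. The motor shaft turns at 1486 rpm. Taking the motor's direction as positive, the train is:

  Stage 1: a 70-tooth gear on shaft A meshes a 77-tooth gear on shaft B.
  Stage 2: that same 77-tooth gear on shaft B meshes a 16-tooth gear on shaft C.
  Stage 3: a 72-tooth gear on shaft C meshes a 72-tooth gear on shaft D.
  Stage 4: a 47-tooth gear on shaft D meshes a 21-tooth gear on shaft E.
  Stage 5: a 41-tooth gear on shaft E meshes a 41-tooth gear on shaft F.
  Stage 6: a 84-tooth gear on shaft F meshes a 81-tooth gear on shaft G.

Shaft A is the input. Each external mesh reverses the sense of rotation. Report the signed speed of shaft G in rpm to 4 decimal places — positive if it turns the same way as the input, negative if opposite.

Stage 1 [70T→77T]: ω = 1486.0000×70/77 = 1350.9091 rpm, dir flips to −; running = −1350.9091
Stage 2 [77T→16T]: ω = 1350.9091×77/16 = 6501.2500 rpm, dir flips to +; running = +6501.2500
Stage 3 [72T→72T]: ω = 6501.2500×72/72 = 6501.2500 rpm, dir flips to −; running = −6501.2500
Stage 4 [47T→21T]: ω = 6501.2500×47/21 = 14550.4167 rpm, dir flips to +; running = +14550.4167
Stage 5 [41T→41T]: ω = 14550.4167×41/41 = 14550.4167 rpm, dir flips to −; running = −14550.4167
Stage 6 [84T→81T]: ω = 14550.4167×84/81 = 15089.3210 rpm, dir flips to +; running = +15089.3210

+15089.3210 rpm (same as input, |ω| = 15089.3210 rpm)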